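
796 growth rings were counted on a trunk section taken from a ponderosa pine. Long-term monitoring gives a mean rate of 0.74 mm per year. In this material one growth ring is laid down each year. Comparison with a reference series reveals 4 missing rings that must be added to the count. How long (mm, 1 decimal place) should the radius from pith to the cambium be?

592.0 mm

Correcting the raw count gives 796 + 4 = 800 true growth rings.
800 years at 0.74 mm/year gives 0.74 × 800 = 592.0 mm.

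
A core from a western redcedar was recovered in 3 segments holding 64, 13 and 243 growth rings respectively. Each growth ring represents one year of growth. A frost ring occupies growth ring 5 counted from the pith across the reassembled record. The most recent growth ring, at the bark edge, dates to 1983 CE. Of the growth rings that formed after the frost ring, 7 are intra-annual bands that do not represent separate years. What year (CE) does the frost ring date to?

1675 CE

Total growth rings = 64 + 13 + 243 = 320.
The frost ring sits at growth ring 5 from the pith, so 320 − 5 = 315 growth rings formed after it.
Removing the 7 false growth rings leaves 315 − 7 = 308 true growth rings beyond the frost ring.
The growth ring at the bark edge is 1983 CE, so the frost ring dates to 1983 − 308 = 1675 CE.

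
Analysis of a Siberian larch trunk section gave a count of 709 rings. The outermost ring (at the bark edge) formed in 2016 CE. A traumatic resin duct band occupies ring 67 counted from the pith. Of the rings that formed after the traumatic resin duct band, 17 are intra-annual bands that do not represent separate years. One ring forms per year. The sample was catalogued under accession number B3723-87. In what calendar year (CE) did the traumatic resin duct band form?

Between ring 67 and the bark edge there are 709 − 67 = 642 rings.
642 − 17 false = 625 true rings after the traumatic resin duct band.
The ring at the bark edge is 2016 CE, so the traumatic resin duct band dates to 2016 − 625 = 1391 CE.

1391 CE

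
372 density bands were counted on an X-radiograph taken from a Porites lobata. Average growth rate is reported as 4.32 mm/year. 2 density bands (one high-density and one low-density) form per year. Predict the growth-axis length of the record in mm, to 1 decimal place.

803.5 mm

With 2 density bands per year, 372 / 2 = 186 years.
186 years at 4.32 mm/year gives 4.32 × 186 = 803.5 mm.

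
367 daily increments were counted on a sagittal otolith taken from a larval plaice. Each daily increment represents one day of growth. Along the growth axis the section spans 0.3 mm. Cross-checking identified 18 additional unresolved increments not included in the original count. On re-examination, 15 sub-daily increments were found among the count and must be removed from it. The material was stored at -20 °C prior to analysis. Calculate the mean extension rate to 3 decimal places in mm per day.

0.001 mm per day

After corrections the count is 367 − 15 + 18 = 370 daily increments.
Extension rate ≈ 0.3 / 370 = 0.001 mm per day.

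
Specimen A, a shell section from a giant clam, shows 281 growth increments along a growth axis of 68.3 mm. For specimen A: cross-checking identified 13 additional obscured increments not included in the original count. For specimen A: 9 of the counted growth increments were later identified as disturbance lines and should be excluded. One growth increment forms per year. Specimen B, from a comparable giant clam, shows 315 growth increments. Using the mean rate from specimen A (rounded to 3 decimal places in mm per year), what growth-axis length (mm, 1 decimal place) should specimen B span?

75.6 mm

Specimen A: true growth increment count = 281 − 9 + 13 = 285.
A: Mean rate = 68.3 mm / 285 years ≈ 0.240 mm/year.
Length of B = 0.240 × 315 = 75.6 mm.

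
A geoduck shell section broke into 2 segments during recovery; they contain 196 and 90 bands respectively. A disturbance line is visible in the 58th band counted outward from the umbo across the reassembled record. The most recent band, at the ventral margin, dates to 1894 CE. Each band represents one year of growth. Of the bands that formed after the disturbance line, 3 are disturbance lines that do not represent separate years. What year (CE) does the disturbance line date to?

Total bands = 196 + 90 = 286.
The disturbance line sits at band 58 from the umbo, so 286 − 58 = 228 bands formed after it.
Excluding 3 false bands: 228 − 3 = 225.
Counting back 225 years from 1894 CE places the disturbance line in 1894 − 225 = 1669 CE.

1669 CE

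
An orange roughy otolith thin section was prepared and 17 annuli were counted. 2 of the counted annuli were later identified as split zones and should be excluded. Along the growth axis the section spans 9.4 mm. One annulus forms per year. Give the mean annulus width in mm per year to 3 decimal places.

True annulus count = 17 − 2 = 15.
9.4 mm over 15 years gives 9.4 / 15 ≈ 0.627 mm per year.

0.627 mm per year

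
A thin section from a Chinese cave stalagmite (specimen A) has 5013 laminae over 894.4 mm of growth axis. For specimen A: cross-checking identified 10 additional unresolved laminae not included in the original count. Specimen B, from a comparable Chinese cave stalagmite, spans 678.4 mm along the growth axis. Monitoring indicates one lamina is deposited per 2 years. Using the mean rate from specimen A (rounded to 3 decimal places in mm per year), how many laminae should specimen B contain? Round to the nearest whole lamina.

Specimen A: true lamina count = 5013 + 10 = 5023.
Specimen A: multiplying by 2 years per lamina: 5023 × 2 = 10046 years.
A: Extension rate ≈ 894.4 / 10046 = 0.089 mm/year.
B spans 678.4 / 0.089 = 7622.47 years; at 2 years per lamina that is 7622.47 / 2 ≈ 3811 laminae.

3811 laminae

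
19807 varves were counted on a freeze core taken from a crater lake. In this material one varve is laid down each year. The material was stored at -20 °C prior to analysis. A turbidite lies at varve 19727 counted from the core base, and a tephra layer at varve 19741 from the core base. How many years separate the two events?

14 years

19741 − 19727 = 14 varves lie between the two events.
At one varve per year, 14 years elapsed between them.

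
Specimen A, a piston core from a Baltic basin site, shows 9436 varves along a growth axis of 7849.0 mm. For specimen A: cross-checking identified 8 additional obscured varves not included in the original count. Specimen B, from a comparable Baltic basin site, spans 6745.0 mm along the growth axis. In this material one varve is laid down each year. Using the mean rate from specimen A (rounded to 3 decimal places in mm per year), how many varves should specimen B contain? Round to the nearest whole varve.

Specimen A: true varve count = 9436 + 8 = 9444.
A: Extension rate ≈ 7849.0 / 9444 = 0.831 mm/year.
Specimen B: 6745.0 mm / 0.831 mm per year = 8116.73 years ≈ 8117 varves.

8117 varves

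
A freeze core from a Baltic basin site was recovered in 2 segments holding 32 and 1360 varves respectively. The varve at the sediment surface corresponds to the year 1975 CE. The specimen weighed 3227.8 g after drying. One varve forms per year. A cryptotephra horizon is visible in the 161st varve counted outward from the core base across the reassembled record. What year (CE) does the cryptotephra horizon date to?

744 CE

Total varves = 32 + 1360 = 1392.
Between varve 161 and the sediment surface there are 1392 − 161 = 1231 varves.
Counting back 1231 years from 1975 CE places the cryptotephra horizon in 1975 − 1231 = 744 CE.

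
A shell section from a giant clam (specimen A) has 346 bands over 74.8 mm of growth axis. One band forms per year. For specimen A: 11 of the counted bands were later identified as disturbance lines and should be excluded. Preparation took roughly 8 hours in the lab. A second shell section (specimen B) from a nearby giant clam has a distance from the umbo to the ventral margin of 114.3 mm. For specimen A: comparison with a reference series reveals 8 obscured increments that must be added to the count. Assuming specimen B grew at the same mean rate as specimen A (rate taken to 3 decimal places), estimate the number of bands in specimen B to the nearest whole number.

524 bands

Specimen A: adjusted count: 346 − 11 + 8 = 343 bands.
A: Mean rate = 74.8 mm / 343 years ≈ 0.218 mm/yr.
For B, 114.3 / 0.218 = 524.31 years ≈ 524 bands.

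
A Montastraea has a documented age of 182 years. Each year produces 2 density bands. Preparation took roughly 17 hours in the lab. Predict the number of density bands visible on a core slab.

364 density bands

Expected density bands: 182 × 2 = 364.
So 364 density bands should be present.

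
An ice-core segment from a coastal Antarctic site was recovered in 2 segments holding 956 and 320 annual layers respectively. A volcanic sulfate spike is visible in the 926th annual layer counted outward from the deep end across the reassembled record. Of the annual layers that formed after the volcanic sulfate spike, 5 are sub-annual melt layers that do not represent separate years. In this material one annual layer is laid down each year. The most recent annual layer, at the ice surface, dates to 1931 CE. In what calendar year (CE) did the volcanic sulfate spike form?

Total annual layers = 956 + 320 = 1276.
Between annual layer 926 and the ice surface there are 1276 − 926 = 350 annual layers.
Removing the 5 false annual layers leaves 350 − 5 = 345 true annual layers beyond the volcanic sulfate spike.
1931 − 345 = 1586 CE.

1586 CE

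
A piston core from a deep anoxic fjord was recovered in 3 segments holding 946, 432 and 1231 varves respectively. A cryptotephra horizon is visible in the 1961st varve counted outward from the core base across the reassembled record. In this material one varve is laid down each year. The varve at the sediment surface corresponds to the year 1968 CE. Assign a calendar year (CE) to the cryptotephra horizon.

1320 CE

Total varves = 946 + 432 + 1231 = 2609.
Between varve 1961 and the sediment surface there are 2609 − 1961 = 648 varves.
Counting back 648 years from 1968 CE places the cryptotephra horizon in 1968 − 648 = 1320 CE.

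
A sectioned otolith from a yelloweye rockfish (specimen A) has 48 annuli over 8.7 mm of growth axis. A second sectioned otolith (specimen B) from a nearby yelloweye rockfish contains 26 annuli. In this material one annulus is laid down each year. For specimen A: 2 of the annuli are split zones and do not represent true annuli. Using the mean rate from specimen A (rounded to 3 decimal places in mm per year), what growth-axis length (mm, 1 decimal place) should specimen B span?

4.9 mm

Specimen A: correcting the raw count gives 48 − 2 = 46 true annuli.
A: Extension rate ≈ 8.7 / 46 = 0.189 mm/yr.
For B, 0.189 mm/year × 26 years = 4.9 mm.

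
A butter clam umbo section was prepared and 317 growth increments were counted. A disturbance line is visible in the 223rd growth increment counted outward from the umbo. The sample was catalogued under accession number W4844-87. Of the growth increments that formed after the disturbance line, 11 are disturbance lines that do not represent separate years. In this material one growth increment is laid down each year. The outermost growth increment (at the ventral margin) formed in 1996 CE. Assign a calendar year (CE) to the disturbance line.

1913 CE

Between growth increment 223 and the ventral margin there are 317 − 223 = 94 growth increments.
94 − 11 false = 83 true growth increments after the disturbance line.
Counting back 83 years from 1996 CE places the disturbance line in 1996 − 83 = 1913 CE.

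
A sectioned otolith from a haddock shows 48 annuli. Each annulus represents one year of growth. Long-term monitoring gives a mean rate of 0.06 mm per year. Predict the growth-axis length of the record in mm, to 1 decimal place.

The record spans 48 years at 0.06 mm per year.
Length ≈ 0.06 × 48 = 2.9 mm.

2.9 mm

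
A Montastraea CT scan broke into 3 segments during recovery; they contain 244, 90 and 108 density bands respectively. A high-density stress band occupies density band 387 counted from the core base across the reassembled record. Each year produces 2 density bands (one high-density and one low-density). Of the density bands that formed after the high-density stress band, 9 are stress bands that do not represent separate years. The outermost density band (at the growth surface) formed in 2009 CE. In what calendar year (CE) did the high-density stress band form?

Total density bands = 244 + 90 + 108 = 442.
442 − 387 = 55 density bands lie beyond the high-density stress band toward the growth surface.
Removing the 9 false density bands leaves 55 − 9 = 46 true density bands beyond the high-density stress band.
Dividing by 2 density bands per year: 46 / 2 = 23 years.
2009 − 23 = 1986 CE.

1986 CE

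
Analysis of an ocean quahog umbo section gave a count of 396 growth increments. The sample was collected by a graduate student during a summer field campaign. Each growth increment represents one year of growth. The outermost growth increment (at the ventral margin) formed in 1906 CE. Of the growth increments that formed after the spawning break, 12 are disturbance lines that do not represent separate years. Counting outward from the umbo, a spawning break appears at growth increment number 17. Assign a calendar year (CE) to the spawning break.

1539 CE

Between growth increment 17 and the ventral margin there are 396 − 17 = 379 growth increments.
Removing the 12 false growth increments leaves 379 − 12 = 367 true growth increments beyond the spawning break.
Counting back 367 years from 1906 CE places the spawning break in 1906 − 367 = 1539 CE.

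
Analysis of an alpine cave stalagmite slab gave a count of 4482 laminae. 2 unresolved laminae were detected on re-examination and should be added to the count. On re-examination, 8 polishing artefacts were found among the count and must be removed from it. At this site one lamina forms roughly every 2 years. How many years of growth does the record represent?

After corrections the count is 4482 − 8 + 2 = 4476 laminae.
At 2 years per lamina, 4476 × 2 = 8952 years.

8952 yr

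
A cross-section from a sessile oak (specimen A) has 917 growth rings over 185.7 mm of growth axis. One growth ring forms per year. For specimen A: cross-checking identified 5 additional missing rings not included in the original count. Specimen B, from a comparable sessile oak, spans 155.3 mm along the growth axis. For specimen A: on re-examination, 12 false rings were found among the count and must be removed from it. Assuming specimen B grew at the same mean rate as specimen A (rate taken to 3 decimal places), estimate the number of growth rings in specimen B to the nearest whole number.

Specimen A: correcting the raw count gives 917 − 12 + 5 = 910 true growth rings.
A: Mean rate = 185.7 mm / 910 years ≈ 0.204 mm/yr.
B spans 155.3 / 0.204 = 761.27 years ≈ 761 growth rings.

761 growth rings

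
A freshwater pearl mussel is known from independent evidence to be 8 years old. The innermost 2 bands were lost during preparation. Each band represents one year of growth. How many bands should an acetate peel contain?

One band per year gives 8 bands over 8 years.
8 − 2 missed = 6 bands expected in the prepared section.

6 bands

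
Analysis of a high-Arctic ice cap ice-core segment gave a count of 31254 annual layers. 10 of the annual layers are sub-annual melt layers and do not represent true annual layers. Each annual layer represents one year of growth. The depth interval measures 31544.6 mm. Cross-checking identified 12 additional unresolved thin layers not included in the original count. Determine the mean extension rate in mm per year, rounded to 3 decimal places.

1.009 mm per year

Adjusted count: 31254 − 10 + 12 = 31256 annual layers.
Extension rate ≈ 31544.6 / 31256 = 1.009 mm per year.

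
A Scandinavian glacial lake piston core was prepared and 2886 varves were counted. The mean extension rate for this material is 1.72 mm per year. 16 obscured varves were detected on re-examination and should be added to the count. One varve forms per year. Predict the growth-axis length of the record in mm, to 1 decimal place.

4991.4 mm

After corrections the count is 2886 + 16 = 2902 varves.
2902 years at 1.72 mm/year gives 1.72 × 2902 = 4991.4 mm.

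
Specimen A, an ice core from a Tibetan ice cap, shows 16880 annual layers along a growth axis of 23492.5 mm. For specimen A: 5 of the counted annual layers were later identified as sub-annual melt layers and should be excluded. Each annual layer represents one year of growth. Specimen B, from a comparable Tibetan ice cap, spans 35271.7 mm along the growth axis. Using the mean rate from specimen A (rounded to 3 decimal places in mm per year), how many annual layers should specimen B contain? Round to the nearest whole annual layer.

Specimen A: adjusted count: 16880 − 5 = 16875 annual layers.
A: 23492.5 mm over 16875 years gives 23492.5 / 16875 ≈ 1.392 mm/year.
B spans 35271.7 / 1.392 = 25338.86 years ≈ 25339 annual layers.

25339 annual layers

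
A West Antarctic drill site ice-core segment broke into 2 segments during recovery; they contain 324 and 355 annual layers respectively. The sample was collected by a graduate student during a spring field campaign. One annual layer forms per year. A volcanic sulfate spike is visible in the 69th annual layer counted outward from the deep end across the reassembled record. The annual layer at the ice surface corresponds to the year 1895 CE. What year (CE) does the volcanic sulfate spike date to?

Total annual layers = 324 + 355 = 679.
The volcanic sulfate spike sits at annual layer 69 from the deep end, so 679 − 69 = 610 annual layers formed after it.
Counting back 610 years from 1895 CE places the volcanic sulfate spike in 1895 − 610 = 1285 CE.

1285 CE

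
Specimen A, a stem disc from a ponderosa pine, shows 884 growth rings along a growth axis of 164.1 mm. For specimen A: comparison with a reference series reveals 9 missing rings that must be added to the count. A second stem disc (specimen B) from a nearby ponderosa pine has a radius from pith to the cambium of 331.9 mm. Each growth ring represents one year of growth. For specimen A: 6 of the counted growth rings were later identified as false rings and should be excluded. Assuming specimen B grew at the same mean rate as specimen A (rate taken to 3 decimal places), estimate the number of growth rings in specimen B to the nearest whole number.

Specimen A: after corrections the count is 884 − 6 + 9 = 887 growth rings.
A: Mean rate = 164.1 mm / 887 years ≈ 0.185 mm/yr.
For B, 331.9 / 0.185 = 1794.05 years ≈ 1794 growth rings.

1794 growth rings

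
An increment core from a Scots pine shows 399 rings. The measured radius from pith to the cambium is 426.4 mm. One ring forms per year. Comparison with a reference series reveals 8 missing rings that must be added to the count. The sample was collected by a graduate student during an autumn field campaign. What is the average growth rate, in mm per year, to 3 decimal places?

1.048 mm per year

True ring count = 399 + 8 = 407.
Extension rate ≈ 426.4 / 407 = 1.048 mm per year.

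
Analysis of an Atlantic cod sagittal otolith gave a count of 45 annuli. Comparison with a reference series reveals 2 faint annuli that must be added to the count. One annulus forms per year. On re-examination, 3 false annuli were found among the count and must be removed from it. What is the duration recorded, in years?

True annulus count = 45 − 3 + 2 = 44.
At one annulus per year, that is 44 years.

44 years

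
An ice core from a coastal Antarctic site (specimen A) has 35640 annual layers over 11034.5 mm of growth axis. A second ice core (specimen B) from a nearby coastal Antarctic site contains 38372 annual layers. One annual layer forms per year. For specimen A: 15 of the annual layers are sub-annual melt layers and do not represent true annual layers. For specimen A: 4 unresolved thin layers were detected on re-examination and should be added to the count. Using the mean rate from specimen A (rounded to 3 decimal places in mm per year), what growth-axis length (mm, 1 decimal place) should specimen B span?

11895.3 mm

Specimen A: correcting the raw count gives 35640 − 15 + 4 = 35629 true annual layers.
A: 11034.5 mm over 35629 years gives 11034.5 / 35629 ≈ 0.310 mm/year.
For B, 0.310 mm/year × 38372 years = 11895.3 mm.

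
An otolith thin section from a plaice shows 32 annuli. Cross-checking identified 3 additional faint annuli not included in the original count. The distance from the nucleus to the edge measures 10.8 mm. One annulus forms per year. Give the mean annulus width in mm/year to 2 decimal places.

0.31 mm/year

Correcting the raw count gives 32 + 3 = 35 true annuli.
Mean rate = 10.8 mm / 35 years ≈ 0.31 mm/year.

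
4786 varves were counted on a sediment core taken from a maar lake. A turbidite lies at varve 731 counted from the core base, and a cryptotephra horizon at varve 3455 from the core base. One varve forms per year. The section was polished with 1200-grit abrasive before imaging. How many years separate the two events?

The two markers are separated by 3455 − 731 = 2724 varves.
At one varve per year, 2724 years elapsed between them.

2724 years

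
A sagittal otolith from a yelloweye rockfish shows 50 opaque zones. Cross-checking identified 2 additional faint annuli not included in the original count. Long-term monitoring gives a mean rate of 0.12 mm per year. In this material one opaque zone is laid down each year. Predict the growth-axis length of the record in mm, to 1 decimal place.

6.2 mm

Correcting the raw count gives 50 + 2 = 52 true opaque zones.
Length ≈ 0.12 × 52 = 6.2 mm.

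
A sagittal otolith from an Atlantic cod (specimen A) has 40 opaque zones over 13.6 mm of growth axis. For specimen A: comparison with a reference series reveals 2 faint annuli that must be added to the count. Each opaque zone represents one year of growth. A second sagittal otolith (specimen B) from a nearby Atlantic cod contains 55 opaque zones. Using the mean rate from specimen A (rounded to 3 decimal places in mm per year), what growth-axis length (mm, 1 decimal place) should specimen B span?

Specimen A: true opaque zone count = 40 + 2 = 42.
A: Mean rate = 13.6 mm / 42 years ≈ 0.324 mm per year.
B's length ≈ 0.324 × 55 = 17.8 mm.

17.8 mm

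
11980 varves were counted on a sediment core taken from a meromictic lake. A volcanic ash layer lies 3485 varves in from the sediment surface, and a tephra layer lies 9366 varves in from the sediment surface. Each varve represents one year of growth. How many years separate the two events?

9366 − 3485 = 5881 varves lie between the two events.
That is 5881 years at one varve per year.

5881 years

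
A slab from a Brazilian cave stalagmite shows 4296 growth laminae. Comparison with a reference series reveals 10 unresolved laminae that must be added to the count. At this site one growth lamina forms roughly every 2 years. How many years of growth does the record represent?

After corrections the count is 4296 + 10 = 4306 growth laminae.
4306 growth laminae at 2 years each span 4306 × 2 = 8612 years.

8612 years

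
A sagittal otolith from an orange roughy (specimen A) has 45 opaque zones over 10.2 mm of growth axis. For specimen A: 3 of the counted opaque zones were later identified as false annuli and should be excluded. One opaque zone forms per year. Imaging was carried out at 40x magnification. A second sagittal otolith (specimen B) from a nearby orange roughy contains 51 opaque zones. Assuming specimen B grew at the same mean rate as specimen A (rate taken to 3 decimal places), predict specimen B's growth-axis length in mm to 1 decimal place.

12.4 mm

Specimen A: adjusted count: 45 − 3 = 42 opaque zones.
A: Mean rate = 10.2 mm / 42 years ≈ 0.243 mm/yr.
For B, 0.243 mm/year × 51 years = 12.4 mm.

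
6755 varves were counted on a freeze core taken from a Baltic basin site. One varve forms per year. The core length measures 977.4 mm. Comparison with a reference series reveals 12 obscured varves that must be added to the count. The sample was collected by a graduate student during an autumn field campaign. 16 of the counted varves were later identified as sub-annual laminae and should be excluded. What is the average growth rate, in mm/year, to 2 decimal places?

0.14 mm/year

Correcting the raw count gives 6755 − 16 + 12 = 6751 true varves.
977.4 mm over 6751 years gives 977.4 / 6751 ≈ 0.14 mm/year.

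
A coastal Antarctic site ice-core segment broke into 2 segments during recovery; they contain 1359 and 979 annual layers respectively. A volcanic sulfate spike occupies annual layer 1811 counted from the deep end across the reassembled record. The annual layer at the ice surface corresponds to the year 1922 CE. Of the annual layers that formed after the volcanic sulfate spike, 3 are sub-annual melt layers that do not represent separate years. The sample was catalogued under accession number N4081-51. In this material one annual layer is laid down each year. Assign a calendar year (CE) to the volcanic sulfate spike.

1398 CE

Total annual layers = 1359 + 979 = 2338.
2338 − 1811 = 527 annual layers lie beyond the volcanic sulfate spike toward the ice surface.
527 − 3 false = 524 true annual layers after the volcanic sulfate spike.
1922 − 524 = 1398 CE.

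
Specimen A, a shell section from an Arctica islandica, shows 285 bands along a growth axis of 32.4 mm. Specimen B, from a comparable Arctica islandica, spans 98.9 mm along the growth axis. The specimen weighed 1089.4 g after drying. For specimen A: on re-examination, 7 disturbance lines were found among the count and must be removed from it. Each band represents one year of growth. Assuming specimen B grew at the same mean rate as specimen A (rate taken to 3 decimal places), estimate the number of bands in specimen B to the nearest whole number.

845 bands

Specimen A: adjusted count: 285 − 7 = 278 bands.
A: 32.4 mm over 278 years gives 32.4 / 278 ≈ 0.117 mm/year.
B spans 98.9 / 0.117 = 845.30 years ≈ 845 bands.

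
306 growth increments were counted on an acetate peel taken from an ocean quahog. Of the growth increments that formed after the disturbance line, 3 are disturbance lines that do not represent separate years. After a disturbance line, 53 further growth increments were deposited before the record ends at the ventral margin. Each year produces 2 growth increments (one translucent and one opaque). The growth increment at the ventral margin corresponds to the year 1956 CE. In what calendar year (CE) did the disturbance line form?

1931 CE

There are 53 growth increments younger than the disturbance line.
53 − 3 false = 50 true growth increments after the disturbance line.
With 2 growth increments per year, 50 / 2 = 25 years.
1956 − 25 = 1931 CE.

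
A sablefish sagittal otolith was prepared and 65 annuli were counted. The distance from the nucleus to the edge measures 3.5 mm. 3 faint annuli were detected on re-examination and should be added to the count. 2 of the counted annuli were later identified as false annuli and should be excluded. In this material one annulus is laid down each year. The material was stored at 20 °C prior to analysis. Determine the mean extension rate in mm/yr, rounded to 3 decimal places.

0.053 mm/yr

True annulus count = 65 − 2 + 3 = 66.
3.5 mm over 66 years gives 3.5 / 66 ≈ 0.053 mm/yr.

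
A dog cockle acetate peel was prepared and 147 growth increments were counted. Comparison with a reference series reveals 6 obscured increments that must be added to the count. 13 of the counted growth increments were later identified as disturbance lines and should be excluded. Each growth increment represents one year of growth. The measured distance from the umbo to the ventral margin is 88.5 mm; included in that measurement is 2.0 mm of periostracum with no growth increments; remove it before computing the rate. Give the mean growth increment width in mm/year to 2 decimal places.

0.62 mm/year

Adjusted count: 147 − 13 + 6 = 140 growth increments.
The growth record spans 88.5 − 2.0 = 86.5 mm.
Mean rate = 86.5 mm / 140 years ≈ 0.62 mm/year.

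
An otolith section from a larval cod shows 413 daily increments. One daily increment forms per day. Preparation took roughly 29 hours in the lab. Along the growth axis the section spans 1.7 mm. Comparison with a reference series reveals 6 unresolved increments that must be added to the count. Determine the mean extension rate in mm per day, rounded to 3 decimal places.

After corrections the count is 413 + 6 = 419 daily increments.
Mean rate = 1.7 mm / 419 days ≈ 0.004 mm per day.

0.004 mm per day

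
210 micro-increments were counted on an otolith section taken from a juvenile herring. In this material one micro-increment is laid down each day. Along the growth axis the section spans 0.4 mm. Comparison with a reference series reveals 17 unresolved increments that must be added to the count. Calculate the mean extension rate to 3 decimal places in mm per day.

After corrections the count is 210 + 17 = 227 micro-increments.
Extension rate ≈ 0.4 / 227 = 0.002 mm per day.

0.002 mm per day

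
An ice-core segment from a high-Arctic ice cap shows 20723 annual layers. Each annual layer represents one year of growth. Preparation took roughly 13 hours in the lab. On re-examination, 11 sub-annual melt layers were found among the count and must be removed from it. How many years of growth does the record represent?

20712 years

Correcting the raw count gives 20723 − 11 = 20712 true annual layers.
At one annual layer per year, that is 20712 years.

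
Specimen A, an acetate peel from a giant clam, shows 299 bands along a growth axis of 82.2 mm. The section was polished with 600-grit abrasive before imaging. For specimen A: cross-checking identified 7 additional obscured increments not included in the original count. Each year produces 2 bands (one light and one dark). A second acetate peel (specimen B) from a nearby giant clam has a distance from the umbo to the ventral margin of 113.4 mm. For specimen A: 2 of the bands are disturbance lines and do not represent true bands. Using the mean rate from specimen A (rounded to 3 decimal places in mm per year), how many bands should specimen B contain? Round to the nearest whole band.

Specimen A: true band count = 299 − 2 + 7 = 304.
Specimen A: dividing by 2 bands per year: 304 / 2 = 152 years.
A: Extension rate ≈ 82.2 / 152 = 0.541 mm/year.
B spans 113.4 / 0.541 = 209.61 years; at 2 bands per year that is 209.61 × 2 ≈ 419 bands.

419 bands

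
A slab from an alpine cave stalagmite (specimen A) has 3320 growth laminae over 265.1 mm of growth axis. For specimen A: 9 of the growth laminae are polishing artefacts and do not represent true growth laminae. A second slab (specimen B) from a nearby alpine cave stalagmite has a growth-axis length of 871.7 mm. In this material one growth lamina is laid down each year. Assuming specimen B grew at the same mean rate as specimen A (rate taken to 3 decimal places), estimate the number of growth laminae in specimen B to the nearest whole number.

10896 growth laminae

Specimen A: correcting the raw count gives 3320 − 9 = 3311 true growth laminae.
A: Mean rate = 265.1 mm / 3311 years ≈ 0.080 mm/yr.
For B, 871.7 / 0.080 = 10896.25 years ≈ 10896 growth laminae.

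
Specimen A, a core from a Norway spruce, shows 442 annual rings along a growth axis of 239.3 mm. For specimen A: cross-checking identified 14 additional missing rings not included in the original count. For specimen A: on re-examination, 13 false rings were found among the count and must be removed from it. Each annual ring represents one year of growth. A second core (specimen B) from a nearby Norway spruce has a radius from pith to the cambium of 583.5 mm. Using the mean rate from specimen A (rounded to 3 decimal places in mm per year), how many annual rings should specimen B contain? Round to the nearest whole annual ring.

1081 annual rings

Specimen A: after corrections the count is 442 − 13 + 14 = 443 annual rings.
A: 239.3 mm over 443 years gives 239.3 / 443 ≈ 0.540 mm/yr.
For B, 583.5 / 0.540 = 1080.56 years ≈ 1081 annual rings.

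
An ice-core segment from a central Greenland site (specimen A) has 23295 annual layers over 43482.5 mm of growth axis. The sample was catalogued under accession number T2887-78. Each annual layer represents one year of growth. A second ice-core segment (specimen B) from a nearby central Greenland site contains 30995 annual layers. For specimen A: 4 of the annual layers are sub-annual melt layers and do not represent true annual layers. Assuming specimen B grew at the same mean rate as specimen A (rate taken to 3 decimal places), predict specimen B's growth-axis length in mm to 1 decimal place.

57867.7 mm

Specimen A: after corrections the count is 23295 − 4 = 23291 annual layers.
A: Mean rate = 43482.5 mm / 23291 years ≈ 1.867 mm per year.
Length of B = 1.867 × 30995 = 57867.7 mm.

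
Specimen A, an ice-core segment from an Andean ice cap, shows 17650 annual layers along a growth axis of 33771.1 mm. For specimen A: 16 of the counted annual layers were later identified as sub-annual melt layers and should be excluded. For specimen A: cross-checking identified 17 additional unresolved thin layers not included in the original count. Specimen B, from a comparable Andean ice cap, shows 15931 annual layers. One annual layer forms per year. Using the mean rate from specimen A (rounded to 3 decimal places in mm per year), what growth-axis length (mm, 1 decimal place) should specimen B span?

30476.0 mm

Specimen A: correcting the raw count gives 17650 − 16 + 17 = 17651 true annual layers.
A: Extension rate ≈ 33771.1 / 17651 = 1.913 mm/year.
For B, 1.913 mm/year × 15931 years = 30476.0 mm.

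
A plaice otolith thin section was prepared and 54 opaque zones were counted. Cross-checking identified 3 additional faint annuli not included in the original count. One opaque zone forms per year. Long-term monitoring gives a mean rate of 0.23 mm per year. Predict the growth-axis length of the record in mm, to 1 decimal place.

13.1 mm

After corrections the count is 54 + 3 = 57 opaque zones.
Length ≈ 0.23 × 57 = 13.1 mm.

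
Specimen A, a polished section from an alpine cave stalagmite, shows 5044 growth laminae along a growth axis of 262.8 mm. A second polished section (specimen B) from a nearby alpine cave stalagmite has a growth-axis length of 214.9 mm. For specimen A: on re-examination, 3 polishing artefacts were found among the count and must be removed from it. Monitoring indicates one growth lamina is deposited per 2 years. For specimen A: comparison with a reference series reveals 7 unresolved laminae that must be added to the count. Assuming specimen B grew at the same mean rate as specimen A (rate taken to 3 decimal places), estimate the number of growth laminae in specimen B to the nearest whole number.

Specimen A: after corrections the count is 5044 − 3 + 7 = 5048 growth laminae.
Specimen A: 5048 growth laminae at 2 years each span 5048 × 2 = 10096 years.
A: Extension rate ≈ 262.8 / 10096 = 0.026 mm per year.
Specimen B: 214.9 mm / 0.026 mm per year = 8265.38 years; at 2 years per growth lamina that is 8265.38 / 2 ≈ 4133 growth laminae.

4133 growth laminae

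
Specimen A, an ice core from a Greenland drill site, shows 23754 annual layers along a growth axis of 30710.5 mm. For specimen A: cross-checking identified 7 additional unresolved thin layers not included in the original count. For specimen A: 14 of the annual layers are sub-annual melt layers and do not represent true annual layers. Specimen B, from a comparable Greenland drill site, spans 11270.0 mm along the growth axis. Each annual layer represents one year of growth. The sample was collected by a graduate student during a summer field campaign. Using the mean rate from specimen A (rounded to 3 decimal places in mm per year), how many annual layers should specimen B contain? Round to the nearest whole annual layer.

Specimen A: after corrections the count is 23754 − 14 + 7 = 23747 annual layers.
A: 30710.5 mm over 23747 years gives 30710.5 / 23747 ≈ 1.293 mm/yr.
For B, 11270.0 / 1.293 = 8716.16 years ≈ 8716 annual layers.

8716 annual layers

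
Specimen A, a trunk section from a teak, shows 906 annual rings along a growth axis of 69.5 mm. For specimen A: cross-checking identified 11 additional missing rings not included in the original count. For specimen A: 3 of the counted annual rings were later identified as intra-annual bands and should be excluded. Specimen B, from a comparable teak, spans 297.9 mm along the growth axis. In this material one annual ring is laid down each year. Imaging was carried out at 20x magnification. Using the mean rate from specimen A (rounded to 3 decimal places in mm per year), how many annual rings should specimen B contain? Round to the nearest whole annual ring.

3920 annual rings

Specimen A: after corrections the count is 906 − 3 + 11 = 914 annual rings.
A: Extension rate ≈ 69.5 / 914 = 0.076 mm/year.
Specimen B: 297.9 mm / 0.076 mm per year = 3919.74 years ≈ 3920 annual rings.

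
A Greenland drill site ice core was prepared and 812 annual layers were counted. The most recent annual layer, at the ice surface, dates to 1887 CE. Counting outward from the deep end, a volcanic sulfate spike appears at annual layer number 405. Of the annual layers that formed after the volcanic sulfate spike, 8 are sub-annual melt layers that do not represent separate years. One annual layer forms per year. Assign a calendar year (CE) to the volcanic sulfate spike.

1488 CE

The volcanic sulfate spike sits at annual layer 405 from the deep end, so 812 − 405 = 407 annual layers formed after it.
Excluding 8 false annual layers: 407 − 8 = 399.
Counting back 399 years from 1887 CE places the volcanic sulfate spike in 1887 − 399 = 1488 CE.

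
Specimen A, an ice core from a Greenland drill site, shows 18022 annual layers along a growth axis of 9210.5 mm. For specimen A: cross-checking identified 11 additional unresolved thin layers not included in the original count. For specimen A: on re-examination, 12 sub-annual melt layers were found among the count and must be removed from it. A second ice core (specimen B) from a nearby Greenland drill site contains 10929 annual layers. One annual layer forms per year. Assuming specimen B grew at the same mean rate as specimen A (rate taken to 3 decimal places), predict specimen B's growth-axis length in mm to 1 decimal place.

5584.7 mm

Specimen A: adjusted count: 18022 − 12 + 11 = 18021 annual layers.
A: Extension rate ≈ 9210.5 / 18021 = 0.511 mm/yr.
Length of B = 0.511 × 10929 = 5584.7 mm.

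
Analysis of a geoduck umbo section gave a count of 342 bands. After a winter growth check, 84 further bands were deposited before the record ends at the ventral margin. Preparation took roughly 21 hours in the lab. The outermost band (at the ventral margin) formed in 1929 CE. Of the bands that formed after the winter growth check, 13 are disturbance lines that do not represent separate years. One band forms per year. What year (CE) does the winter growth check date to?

1858 CE

84 bands formed after the winter growth check.
Removing the 13 false bands leaves 84 − 13 = 71 true bands beyond the winter growth check.
1929 − 71 = 1858 CE.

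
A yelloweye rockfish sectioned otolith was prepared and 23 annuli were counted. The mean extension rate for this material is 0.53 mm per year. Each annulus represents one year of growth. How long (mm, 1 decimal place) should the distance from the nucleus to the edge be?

The record spans 23 years at 0.53 mm per year.
Length ≈ 0.53 × 23 = 12.2 mm.

12.2 mm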